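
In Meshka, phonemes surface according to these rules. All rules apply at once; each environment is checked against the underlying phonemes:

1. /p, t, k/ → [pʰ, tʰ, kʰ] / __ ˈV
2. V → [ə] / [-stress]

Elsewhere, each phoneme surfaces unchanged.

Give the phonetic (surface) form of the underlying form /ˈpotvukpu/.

Rule 1 applies to /p/ (word-initial: immediately before a stressed vowel) → [pʰ].
/o/ (between /p/ and /t/) is in the target of rule 2 but the environment (in an unstressed syllable) is not met → [o].
/t/ (between /o/ and /v/) is in the target of rule 1 but the environment (immediately before a stressed vowel) is not met → [t].
/v/ stays [v].
/u/ (between /v/ and /k/) occurs in an unstressed syllable → [ə] by rule 2.
/k/ — between /u/ and /p/; rule 1 does not apply here → [k].
/p/ (between /k/ and /u/) fails the environment for rule 1, so it stays [p].
/u/ (word-final): in an unstressed syllable, so rule 2 applies → [ə].

[ˈpʰotvəkpə]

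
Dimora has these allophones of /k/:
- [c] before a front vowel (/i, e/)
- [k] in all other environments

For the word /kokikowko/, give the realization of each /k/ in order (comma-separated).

Occurrence 1 (position 1): no conditioning environment matches → elsewhere allophone [k].
Occurrence 2 (position 3): before a front vowel → [c].
Occurrence 3 (position 5): no conditioning environment matches → elsewhere allophone [k].
Occurrence 4 (position 8): no conditioning environment matches → elsewhere allophone [k].

[k], [c], [k], [k]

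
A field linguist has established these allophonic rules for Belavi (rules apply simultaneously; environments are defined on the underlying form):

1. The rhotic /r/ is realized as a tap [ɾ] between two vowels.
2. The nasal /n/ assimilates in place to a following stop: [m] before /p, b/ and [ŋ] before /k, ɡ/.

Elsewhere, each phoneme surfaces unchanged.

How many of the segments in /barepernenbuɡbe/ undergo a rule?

Segments that undergo a rule: /r/ → [ɾ] (rule 1); /n/ → [m] (rule 2).
All other segments surface unchanged.

2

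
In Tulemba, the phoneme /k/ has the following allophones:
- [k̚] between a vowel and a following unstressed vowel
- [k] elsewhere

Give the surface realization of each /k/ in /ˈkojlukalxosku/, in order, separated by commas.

Occurrence 1 (position 1): no conditioning environment matches → elsewhere allophone [k].
Occurrence 2 (position 6): between a vowel and a following unstressed vowel → [k̚].
Occurrence 3 (position 12): no conditioning environment matches → elsewhere allophone [k].

[k], [k̚], [k]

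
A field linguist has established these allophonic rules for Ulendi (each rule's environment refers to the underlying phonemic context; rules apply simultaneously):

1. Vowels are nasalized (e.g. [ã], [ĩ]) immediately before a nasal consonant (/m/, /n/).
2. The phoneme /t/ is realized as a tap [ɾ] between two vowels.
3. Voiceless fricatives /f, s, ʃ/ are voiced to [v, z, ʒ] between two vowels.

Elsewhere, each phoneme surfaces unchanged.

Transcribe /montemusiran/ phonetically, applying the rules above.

/m/ stays [m].
/o/ (between /m/ and /n/) occurs before a nasal consonant → [õ] by rule 1.
/n/ — not in any rule's target class → [n].
/t/ (between /n/ and /e/): rule 2 targets it, but not between two vowels → unchanged [t].
Rule 1 applies to /e/ (between /t/ and /m/: before a nasal consonant) → [ẽ].
/m/ stays [m].
/u/ (between /m/ and /s/) is in the target of rule 1 but the environment (before a nasal consonant) is not met → [u].
Rule 3 applies to /s/ (between /u/ and /i/: between two vowels) → [z].
/i/ (between /s/ and /r/) fails the environment for rule 1, so it stays [i].
/r/ (between /i/ and /a/): no rule targets it → [r].
/a/ — between /r/ and /n/, before a nasal consonant — surfaces as [ã] (rule 1).
/n/ (word-final) is unaffected → [n].

[mõntẽmuzirãn]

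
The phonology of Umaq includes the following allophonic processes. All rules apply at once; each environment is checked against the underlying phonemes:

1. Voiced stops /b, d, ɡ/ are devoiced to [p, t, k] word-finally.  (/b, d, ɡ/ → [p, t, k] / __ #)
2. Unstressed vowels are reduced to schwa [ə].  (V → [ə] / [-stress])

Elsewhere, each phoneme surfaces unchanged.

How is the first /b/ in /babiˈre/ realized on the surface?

/b/ — word-initial; rule 1 does not apply here → [b].

[b]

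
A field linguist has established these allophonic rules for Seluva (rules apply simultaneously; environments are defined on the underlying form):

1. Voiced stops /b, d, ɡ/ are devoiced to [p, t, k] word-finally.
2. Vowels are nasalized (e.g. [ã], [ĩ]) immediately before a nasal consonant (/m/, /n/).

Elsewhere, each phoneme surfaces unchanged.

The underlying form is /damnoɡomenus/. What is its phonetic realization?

[dãmnoɡõmẽnus]

/d/ (word-initial) fails the environment for rule 1, so it stays [d].
/a/ (between /d/ and /m/): before a nasal consonant, so rule 2 applies → [ã].
/o/ (between /n/ and /ɡ/) is in the target of rule 2 but the environment (before a nasal consonant) is not met → [o].
/ɡ/ (between /o/ and /o/) is in the target of rule 1 but the environment (word-finally) is not met → [ɡ].
Rule 2 applies to /o/ (between /ɡ/ and /m/: before a nasal consonant) → [õ].
/e/ (between /m/ and /n/) occurs before a nasal consonant → [ẽ] by rule 2.
/u/ — between /n/ and /s/; rule 2 does not apply here → [u].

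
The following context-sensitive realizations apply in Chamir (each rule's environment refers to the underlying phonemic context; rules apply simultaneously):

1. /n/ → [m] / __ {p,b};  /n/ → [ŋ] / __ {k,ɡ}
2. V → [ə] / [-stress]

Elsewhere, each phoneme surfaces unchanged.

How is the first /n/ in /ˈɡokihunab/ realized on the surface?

/n/ — between /u/ and /a/; rule 1 does not apply here → [n].

[n]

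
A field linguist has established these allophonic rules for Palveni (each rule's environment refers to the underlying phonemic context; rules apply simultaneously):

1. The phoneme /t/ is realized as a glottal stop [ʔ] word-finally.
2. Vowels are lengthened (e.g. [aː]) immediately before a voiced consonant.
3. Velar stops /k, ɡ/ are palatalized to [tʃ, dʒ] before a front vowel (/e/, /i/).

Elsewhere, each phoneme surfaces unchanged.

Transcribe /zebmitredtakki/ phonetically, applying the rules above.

/z/ (word-initial): no rule targets it → [z].
Rule 2 applies to /e/ (between /z/ and /b/: before a voiced consonant) → [eː].
/b/ (between /e/ and /m/) is unaffected → [b].
/m/ — not in any rule's target class → [m].
/i/ (between /m/ and /t/) fails the environment for rule 2, so it stays [i].
/t/ (between /i/ and /r/): rule 1 targets it, but not word-finally → unchanged [t].
/r/ — not in any rule's target class → [r].
Rule 2 applies to /e/ (between /r/ and /d/: before a voiced consonant) → [eː].
/d/ (between /e/ and /t/): no rule targets it → [d].
/t/ (between /d/ and /a/): rule 1 targets it, but not word-finally → unchanged [t].
/a/ (between /t/ and /k/) fails the environment for rule 2, so it stays [a].
/k/ (between /a/ and /k/): rule 3 targets it, but not before a front vowel → unchanged [k].
Rule 3 applies to /k/ (between /k/ and /i/: before a front vowel) → [tʃ].
/i/ (word-final) fails the environment for rule 2, so it stays [i].

[zeːbmitreːdtaktʃi]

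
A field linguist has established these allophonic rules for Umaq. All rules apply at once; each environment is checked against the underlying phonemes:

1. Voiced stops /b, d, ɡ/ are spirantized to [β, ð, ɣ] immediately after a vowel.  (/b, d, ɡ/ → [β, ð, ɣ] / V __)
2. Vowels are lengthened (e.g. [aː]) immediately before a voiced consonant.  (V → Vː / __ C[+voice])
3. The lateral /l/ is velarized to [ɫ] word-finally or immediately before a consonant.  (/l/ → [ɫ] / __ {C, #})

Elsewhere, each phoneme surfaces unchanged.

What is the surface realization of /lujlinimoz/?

/l/ (word-initial): rule 3 targets it, but not word-finally or immediately before a consonant → unchanged [l].
Rule 2 applies to /u/ (between /l/ and /j/: before a voiced consonant) → [uː].
/j/ (between /u/ and /l/) is unaffected → [j].
/l/ — between /j/ and /i/; rule 3 does not apply here → [l].
Rule 2 applies to /i/ (between /l/ and /n/: before a voiced consonant) → [iː].
/n/ — not in any rule's target class → [n].
/i/ — between /n/ and /m/, before a voiced consonant — surfaces as [iː] (rule 2).
/m/ (between /i/ and /o/): no rule targets it → [m].
/o/ (between /m/ and /z/): before a voiced consonant, so rule 2 applies → [oː].
/z/ (word-final) is unaffected → [z].

[luːjliːniːmoːz]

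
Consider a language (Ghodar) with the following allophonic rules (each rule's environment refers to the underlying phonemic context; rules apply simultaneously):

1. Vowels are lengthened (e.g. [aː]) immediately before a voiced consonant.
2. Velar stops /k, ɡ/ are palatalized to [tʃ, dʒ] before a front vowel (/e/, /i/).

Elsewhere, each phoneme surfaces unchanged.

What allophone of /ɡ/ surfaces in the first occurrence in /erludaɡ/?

/ɡ/ (word-final): rule 2 targets it, but not before a front vowel → unchanged [ɡ].

[ɡ]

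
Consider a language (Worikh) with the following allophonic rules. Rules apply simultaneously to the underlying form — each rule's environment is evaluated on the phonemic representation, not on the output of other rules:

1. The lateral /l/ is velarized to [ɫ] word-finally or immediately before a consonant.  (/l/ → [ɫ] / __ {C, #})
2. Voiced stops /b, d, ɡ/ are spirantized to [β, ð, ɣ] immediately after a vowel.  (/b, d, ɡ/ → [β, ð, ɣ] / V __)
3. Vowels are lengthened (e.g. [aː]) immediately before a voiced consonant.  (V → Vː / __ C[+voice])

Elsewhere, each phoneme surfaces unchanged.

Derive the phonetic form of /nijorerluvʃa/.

[niːjoːreːrluːvʃa]

/i/ (between /n/ and /j/) occurs before a voiced consonant → [iː] by rule 3.
/o/ meets the environment for rule 3 (before a voiced consonant) → [oː].
/e/ — between /r/ and /r/, before a voiced consonant — surfaces as [eː] (rule 3).
/l/ (between /r/ and /u/) is in the target of rule 1 but the environment (word-finally or immediately before a consonant) is not met → [l].
/u/ (between /l/ and /v/) occurs before a voiced consonant → [uː] by rule 3.
/a/ (word-final) is in the target of rule 3 but the environment (before a voiced consonant) is not met → [a].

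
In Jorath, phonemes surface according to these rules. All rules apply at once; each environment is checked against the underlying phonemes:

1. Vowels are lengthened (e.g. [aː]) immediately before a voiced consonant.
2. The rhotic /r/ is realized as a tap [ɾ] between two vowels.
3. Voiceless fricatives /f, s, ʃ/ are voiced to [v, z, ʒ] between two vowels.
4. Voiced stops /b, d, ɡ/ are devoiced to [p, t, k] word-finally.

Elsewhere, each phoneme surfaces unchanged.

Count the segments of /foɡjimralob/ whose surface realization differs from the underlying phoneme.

Segments that undergo a rule: /o/ → [oː] (rule 1); /i/ → [iː] (rule 1); /a/ → [aː] (rule 1); /o/ → [oː] (rule 1); /b/ → [p] (rule 4).
All other segments surface unchanged.

5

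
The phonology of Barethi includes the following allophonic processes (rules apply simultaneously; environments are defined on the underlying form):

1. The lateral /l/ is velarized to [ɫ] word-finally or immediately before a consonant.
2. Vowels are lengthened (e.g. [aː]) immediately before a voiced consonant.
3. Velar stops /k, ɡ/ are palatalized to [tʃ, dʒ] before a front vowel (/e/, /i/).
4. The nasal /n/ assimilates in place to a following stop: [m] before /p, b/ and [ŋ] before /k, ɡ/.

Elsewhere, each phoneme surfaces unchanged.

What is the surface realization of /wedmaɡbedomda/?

[weːdmaːɡbeːdoːmda]

/w/ stays [w].
/e/ (between /w/ and /d/): before a voiced consonant, so rule 2 applies → [eː].
/d/ (between /e/ and /m/): no rule targets it → [d].
/m/ — not in any rule's target class → [m].
Rule 2 applies to /a/ (between /m/ and /ɡ/: before a voiced consonant) → [aː].
/ɡ/ (between /a/ and /b/) fails the environment for rule 3, so it stays [ɡ].
/b/ — not in any rule's target class → [b].
/e/ (between /b/ and /d/): before a voiced consonant, so rule 2 applies → [eː].
/d/ (between /e/ and /o/): no rule targets it → [d].
/o/ (between /d/ and /m/): before a voiced consonant, so rule 2 applies → [oː].
/m/ (between /o/ and /d/) is unaffected → [m].
/d/ stays [d].
/a/ — word-final; rule 2 does not apply here → [a].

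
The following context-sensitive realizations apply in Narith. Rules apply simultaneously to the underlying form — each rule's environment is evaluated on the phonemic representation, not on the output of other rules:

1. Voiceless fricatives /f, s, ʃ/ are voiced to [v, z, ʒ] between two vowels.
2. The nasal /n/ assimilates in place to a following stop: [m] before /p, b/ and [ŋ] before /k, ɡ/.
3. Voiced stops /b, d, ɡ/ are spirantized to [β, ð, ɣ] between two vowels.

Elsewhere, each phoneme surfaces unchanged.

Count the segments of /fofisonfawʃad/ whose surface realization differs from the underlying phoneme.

2

Segments that undergo a rule: /f/ → [v] (rule 1); /s/ → [z] (rule 1).
All other segments surface unchanged.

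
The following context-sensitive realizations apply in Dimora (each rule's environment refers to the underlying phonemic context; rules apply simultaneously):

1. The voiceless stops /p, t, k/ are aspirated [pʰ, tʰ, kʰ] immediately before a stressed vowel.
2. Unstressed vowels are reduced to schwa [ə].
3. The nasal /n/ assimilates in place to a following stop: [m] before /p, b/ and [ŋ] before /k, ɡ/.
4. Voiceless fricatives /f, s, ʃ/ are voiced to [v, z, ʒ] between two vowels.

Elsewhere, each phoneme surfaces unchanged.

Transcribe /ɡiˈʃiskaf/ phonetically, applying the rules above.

[ɡəˈʒiskəf]

/i/ meets the environment for rule 2 (in an unstressed syllable) → [ə].
/ʃ/ (between /i/ and /i/) occurs between two vowels → [ʒ] by rule 4.
/i/ — between /ʃ/ and /s/; rule 2 does not apply here → [i].
/s/ (between /i/ and /k/) fails the environment for rule 4, so it stays [s].
/k/ — between /s/ and /a/; rule 1 does not apply here → [k].
/a/ — between /k/ and /f/, in an unstressed syllable — surfaces as [ə] (rule 2).
/f/ (word-final) fails the environment for rule 4, so it stays [f].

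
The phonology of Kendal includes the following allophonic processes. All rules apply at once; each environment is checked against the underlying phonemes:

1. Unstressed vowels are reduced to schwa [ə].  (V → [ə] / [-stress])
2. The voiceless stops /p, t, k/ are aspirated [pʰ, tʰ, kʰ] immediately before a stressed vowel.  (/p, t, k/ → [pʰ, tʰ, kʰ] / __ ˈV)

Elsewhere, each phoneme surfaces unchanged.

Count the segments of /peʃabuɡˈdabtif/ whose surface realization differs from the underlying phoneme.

4

Segments that undergo a rule: /e/ → [ə] (rule 1); /a/ → [ə] (rule 1); /u/ → [ə] (rule 1); /i/ → [ə] (rule 1).
All other segments surface unchanged.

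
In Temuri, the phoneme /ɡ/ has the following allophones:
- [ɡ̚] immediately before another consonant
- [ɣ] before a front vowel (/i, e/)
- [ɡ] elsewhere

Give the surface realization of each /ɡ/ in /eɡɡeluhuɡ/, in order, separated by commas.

Occurrence 1 (position 2): immediately before another consonant → [ɡ̚].
Occurrence 2 (position 3): before a front vowel (/i, e/) → [ɣ].
Occurrence 3 (position 9): no conditioning environment matches → elsewhere allophone [ɡ].

[ɡ̚], [ɣ], [ɡ]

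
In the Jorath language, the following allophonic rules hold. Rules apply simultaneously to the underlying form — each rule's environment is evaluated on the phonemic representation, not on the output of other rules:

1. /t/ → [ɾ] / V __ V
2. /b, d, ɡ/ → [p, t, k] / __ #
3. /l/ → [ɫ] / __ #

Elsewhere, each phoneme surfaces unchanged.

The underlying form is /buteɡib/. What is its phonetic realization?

/b/ — word-initial; rule 2 does not apply here → [b].
/u/ (between /b/ and /t/) is unaffected → [u].
/t/ (between /u/ and /e/) occurs between two vowels → [ɾ] by rule 1.
/e/ — not in any rule's target class → [e].
/ɡ/ (between /e/ and /i/): rule 2 targets it, but not word-finally → unchanged [ɡ].
/i/ (between /ɡ/ and /b/): no rule targets it → [i].
/b/ (word-final): word-finally, so rule 2 applies → [p].

[buɾeɡip]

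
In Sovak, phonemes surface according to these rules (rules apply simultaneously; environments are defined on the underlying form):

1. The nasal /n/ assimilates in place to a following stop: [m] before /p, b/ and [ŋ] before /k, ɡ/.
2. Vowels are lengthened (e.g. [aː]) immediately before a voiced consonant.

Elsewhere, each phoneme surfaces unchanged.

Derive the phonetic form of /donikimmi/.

/d/ — not in any rule's target class → [d].
/o/ (between /d/ and /n/) occurs before a voiced consonant → [oː] by rule 2.
/n/ (between /o/ and /i/): rule 1 targets it, but not before a labial or velar stop → unchanged [n].
/i/ — between /n/ and /k/; rule 2 does not apply here → [i].
/k/ — not in any rule's target class → [k].
/i/ (between /k/ and /m/): before a voiced consonant, so rule 2 applies → [iː].
/m/ (between /i/ and /m/): no rule targets it → [m].
/m/ — not in any rule's target class → [m].
/i/ (word-final): rule 2 targets it, but not before a voiced consonant → unchanged [i].

[doːnikiːmmi]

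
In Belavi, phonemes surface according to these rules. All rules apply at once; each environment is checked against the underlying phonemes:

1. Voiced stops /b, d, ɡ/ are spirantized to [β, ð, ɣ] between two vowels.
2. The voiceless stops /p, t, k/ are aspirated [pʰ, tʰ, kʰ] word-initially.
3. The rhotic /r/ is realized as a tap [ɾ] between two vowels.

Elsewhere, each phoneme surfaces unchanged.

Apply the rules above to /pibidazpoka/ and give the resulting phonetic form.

/p/ meets the environment for rule 2 (word-initially) → [pʰ].
/i/ (between /p/ and /b/): no rule targets it → [i].
/b/ — between /i/ and /i/, between two vowels — surfaces as [β] (rule 1).
/i/ stays [i].
/d/ (between /i/ and /a/): between two vowels, so rule 1 applies → [ð].
/a/ (between /d/ and /z/) is unaffected → [a].
/z/ stays [z].
/p/ — between /z/ and /o/; rule 2 does not apply here → [p].
/o/ (between /p/ and /k/): no rule targets it → [o].
/k/ (between /o/ and /a/) fails the environment for rule 2, so it stays [k].
/a/ stays [a].

[pʰiβiðazpoka]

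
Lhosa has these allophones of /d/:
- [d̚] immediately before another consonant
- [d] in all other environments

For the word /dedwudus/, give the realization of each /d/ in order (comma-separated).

Occurrence 1 (position 1): no conditioning environment matches → elsewhere allophone [d].
Occurrence 2 (position 3): immediately before another consonant → [d̚].
Occurrence 3 (position 6): no conditioning environment matches → elsewhere allophone [d].

[d], [d̚], [d]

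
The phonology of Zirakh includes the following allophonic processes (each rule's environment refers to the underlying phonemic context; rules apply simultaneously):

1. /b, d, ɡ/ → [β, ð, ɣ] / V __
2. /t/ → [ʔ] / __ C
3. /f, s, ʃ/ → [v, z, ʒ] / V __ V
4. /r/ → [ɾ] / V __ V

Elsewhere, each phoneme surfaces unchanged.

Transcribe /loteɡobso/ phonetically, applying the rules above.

/l/ stays [l].
/o/ stays [o].
/t/ (between /o/ and /e/) fails the environment for rule 2, so it stays [t].
/e/ (between /t/ and /ɡ/) is unaffected → [e].
/ɡ/ meets the environment for rule 1 (immediately after a vowel) → [ɣ].
/o/ stays [o].
/b/ (between /o/ and /s/) occurs immediately after a vowel → [β] by rule 1.
/s/ (between /b/ and /o/) fails the environment for rule 3, so it stays [s].
/o/ (word-final) is unaffected → [o].

[loteɣoβso]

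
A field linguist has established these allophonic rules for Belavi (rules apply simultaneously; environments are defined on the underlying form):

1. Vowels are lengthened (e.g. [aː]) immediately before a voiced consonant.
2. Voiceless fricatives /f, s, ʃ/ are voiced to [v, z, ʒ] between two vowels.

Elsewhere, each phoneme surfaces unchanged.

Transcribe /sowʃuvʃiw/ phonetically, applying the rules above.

[soːwʃuːvʃiːw]

/s/ (word-initial) fails the environment for rule 2, so it stays [s].
/o/ — between /s/ and /w/, before a voiced consonant — surfaces as [oː] (rule 1).
/w/ (between /o/ and /ʃ/) is unaffected → [w].
/ʃ/ (between /w/ and /u/): rule 2 targets it, but not between two vowels → unchanged [ʃ].
/u/ — between /ʃ/ and /v/, before a voiced consonant — surfaces as [uː] (rule 1).
/v/ — not in any rule's target class → [v].
/ʃ/ (between /v/ and /i/) fails the environment for rule 2, so it stays [ʃ].
Rule 1 applies to /i/ (between /ʃ/ and /w/: before a voiced consonant) → [iː].
/w/ stays [w].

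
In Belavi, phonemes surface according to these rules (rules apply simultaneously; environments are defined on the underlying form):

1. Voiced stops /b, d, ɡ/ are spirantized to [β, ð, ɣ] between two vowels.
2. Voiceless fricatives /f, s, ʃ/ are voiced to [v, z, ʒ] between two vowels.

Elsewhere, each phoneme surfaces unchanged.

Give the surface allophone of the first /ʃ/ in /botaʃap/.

/ʃ/ (between /a/ and /a/) occurs between two vowels → [ʒ] by rule 2.

[ʒ]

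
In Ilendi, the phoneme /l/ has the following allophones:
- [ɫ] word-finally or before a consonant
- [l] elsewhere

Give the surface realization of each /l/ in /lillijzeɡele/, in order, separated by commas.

Occurrence 1 (position 1): no conditioning environment matches → elsewhere allophone [l].
Occurrence 2 (position 3): word-finally or before a consonant → [ɫ].
Occurrence 3 (position 4): no conditioning environment matches → elsewhere allophone [l].
Occurrence 4 (position 11): no conditioning environment matches → elsewhere allophone [l].

[l], [ɫ], [l], [l]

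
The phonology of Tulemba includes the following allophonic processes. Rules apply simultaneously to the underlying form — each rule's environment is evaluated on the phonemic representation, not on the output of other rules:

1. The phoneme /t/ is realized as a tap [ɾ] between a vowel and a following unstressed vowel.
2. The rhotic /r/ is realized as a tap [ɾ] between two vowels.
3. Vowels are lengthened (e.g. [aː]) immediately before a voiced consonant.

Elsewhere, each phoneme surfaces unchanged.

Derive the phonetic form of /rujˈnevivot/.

[ruːjˈneːviːvot]

/r/ — word-initial; rule 2 does not apply here → [r].
/u/ meets the environment for rule 3 (before a voiced consonant) → [uː].
/j/ stays [j].
/n/ stays [n].
/e/ meets the environment for rule 3 (before a voiced consonant) → [eː].
/v/ (between /e/ and /i/) is unaffected → [v].
/i/ (between /v/ and /v/) occurs before a voiced consonant → [iː] by rule 3.
/v/ — not in any rule's target class → [v].
/o/ (between /v/ and /t/) fails the environment for rule 3, so it stays [o].
/t/ (word-final) is in the target of rule 1 but the environment (between a vowel and a following unstressed vowel) is not met → [t].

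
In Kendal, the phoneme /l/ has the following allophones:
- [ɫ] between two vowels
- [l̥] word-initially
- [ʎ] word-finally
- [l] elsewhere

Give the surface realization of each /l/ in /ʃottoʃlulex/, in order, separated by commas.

[l], [ɫ]

Occurrence 1 (position 7): no conditioning environment matches → elsewhere allophone [l].
Occurrence 2 (position 9): between two vowels → [ɫ].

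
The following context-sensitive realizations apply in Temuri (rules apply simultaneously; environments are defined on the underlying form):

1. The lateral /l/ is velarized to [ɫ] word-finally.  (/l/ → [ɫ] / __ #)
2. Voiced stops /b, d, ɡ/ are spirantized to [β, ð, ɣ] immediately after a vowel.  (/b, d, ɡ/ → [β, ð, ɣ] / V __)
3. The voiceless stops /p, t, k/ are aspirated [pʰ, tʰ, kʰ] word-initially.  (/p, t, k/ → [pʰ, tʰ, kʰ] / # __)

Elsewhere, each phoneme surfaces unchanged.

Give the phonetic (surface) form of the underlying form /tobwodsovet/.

Rule 3 applies to /t/ (word-initial: word-initially) → [tʰ].
/o/ — not in any rule's target class → [o].
/b/ — between /o/ and /w/, immediately after a vowel — surfaces as [β] (rule 2).
/w/ — not in any rule's target class → [w].
/o/ (between /w/ and /d/): no rule targets it → [o].
/d/ meets the environment for rule 2 (immediately after a vowel) → [ð].
/s/ — not in any rule's target class → [s].
/o/ stays [o].
/v/ stays [v].
/e/ — not in any rule's target class → [e].
/t/ — word-final; rule 3 does not apply here → [t].

[tʰoβwoðsovet]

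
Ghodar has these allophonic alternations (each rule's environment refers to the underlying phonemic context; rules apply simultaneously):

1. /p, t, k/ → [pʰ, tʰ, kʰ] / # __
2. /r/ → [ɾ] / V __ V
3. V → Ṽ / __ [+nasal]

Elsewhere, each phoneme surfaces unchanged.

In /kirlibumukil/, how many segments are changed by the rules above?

2

Segments that undergo a rule: /k/ → [kʰ] (rule 1); /u/ → [ũ] (rule 3).
All other segments surface unchanged.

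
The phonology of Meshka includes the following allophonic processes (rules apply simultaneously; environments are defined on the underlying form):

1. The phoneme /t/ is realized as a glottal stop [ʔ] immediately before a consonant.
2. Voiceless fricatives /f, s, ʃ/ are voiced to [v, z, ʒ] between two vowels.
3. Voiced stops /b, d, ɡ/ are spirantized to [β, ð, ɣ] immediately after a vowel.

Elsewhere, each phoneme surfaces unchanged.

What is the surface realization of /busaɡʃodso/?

[buzaɣʃoðso]

/b/ (word-initial) fails the environment for rule 3, so it stays [b].
/u/ (between /b/ and /s/): no rule targets it → [u].
/s/ (between /u/ and /a/) occurs between two vowels → [z] by rule 2.
/a/ stays [a].
/ɡ/ meets the environment for rule 3 (immediately after a vowel) → [ɣ].
/ʃ/ — between /ɡ/ and /o/; rule 2 does not apply here → [ʃ].
/o/ — not in any rule's target class → [o].
/d/ — between /o/ and /s/, immediately after a vowel — surfaces as [ð] (rule 3).
/s/ (between /d/ and /o/): rule 2 targets it, but not between two vowels → unchanged [s].
/o/ (word-final) is unaffected → [o].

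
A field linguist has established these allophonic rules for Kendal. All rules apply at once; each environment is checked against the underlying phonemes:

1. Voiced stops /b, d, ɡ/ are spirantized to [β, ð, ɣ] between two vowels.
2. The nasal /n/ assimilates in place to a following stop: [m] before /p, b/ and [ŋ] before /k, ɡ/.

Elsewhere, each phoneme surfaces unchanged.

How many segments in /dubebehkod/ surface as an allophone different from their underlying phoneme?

Segments that undergo a rule: /b/ → [β] (rule 1); /b/ → [β] (rule 1).
All other segments surface unchanged.

2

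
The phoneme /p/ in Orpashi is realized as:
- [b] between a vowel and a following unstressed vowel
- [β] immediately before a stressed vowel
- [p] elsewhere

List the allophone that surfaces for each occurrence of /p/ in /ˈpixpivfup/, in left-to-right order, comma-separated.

Occurrence 1 (position 1): immediately before a stressed vowel → [β].
Occurrence 2 (position 4): no conditioning environment matches → elsewhere allophone [p].
Occurrence 3 (position 9): no conditioning environment matches → elsewhere allophone [p].

[β], [p], [p]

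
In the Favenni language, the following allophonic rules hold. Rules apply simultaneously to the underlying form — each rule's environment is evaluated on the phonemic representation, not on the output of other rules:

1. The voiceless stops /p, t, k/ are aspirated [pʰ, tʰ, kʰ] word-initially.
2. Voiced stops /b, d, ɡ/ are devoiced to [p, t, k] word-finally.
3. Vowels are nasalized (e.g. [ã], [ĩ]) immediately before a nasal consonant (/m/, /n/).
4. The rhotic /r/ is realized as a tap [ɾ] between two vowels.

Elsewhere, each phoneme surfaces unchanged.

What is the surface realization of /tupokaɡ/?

[tʰupokak]

/t/ — word-initial, word-initially — surfaces as [tʰ] (rule 1).
/u/ (between /t/ and /p/): rule 3 targets it, but not before a nasal consonant → unchanged [u].
/p/ — between /u/ and /o/; rule 1 does not apply here → [p].
/o/ — between /p/ and /k/; rule 3 does not apply here → [o].
/k/ (between /o/ and /a/): rule 1 targets it, but not word-initially → unchanged [k].
/a/ (between /k/ and /ɡ/): rule 3 targets it, but not before a nasal consonant → unchanged [a].
/ɡ/ (word-final) occurs word-finally → [k] by rule 2.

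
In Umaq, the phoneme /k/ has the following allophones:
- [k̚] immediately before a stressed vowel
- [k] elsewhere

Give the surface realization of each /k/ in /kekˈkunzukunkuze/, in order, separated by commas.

Occurrence 1 (position 1): no conditioning environment matches → elsewhere allophone [k].
Occurrence 2 (position 3): no conditioning environment matches → elsewhere allophone [k].
Occurrence 3 (position 4): immediately before a stressed vowel → [k̚].
Occurrence 4 (position 9): no conditioning environment matches → elsewhere allophone [k].
Occurrence 5 (position 12): no conditioning environment matches → elsewhere allophone [k].

[k], [k], [k̚], [k], [k]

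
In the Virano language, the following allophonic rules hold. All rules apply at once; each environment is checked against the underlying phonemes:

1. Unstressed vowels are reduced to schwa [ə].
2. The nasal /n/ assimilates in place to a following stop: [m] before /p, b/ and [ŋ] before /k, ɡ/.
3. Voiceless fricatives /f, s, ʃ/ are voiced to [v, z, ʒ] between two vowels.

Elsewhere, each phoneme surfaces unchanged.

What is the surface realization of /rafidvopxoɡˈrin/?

[rəvədvəpxəɡˈrin]

/r/ stays [r].
/a/ meets the environment for rule 1 (in an unstressed syllable) → [ə].
/f/ — between /a/ and /i/, between two vowels — surfaces as [v] (rule 3).
/i/ meets the environment for rule 1 (in an unstressed syllable) → [ə].
/d/ (between /i/ and /v/) is unaffected → [d].
/v/ (between /d/ and /o/) is unaffected → [v].
/o/ — between /v/ and /p/, in an unstressed syllable — surfaces as [ə] (rule 1).
/p/ — not in any rule's target class → [p].
/x/ stays [x].
Rule 1 applies to /o/ (between /x/ and /ɡ/: in an unstressed syllable) → [ə].
/ɡ/ stays [ɡ].
/r/ (between /ɡ/ and /i/) is unaffected → [r].
/i/ (between /r/ and /n/): rule 1 targets it, but not in an unstressed syllable → unchanged [i].
/n/ (word-final) is in the target of rule 2 but the environment (before a labial or velar stop) is not met → [n].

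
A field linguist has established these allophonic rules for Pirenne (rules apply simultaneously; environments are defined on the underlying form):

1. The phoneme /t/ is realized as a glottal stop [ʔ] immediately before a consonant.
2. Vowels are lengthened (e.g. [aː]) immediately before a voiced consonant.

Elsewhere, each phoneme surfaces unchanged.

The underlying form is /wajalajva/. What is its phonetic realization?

[waːjaːlaːjva]

/w/ stays [w].
/a/ (between /w/ and /j/) occurs before a voiced consonant → [aː] by rule 2.
/j/ (between /a/ and /a/): no rule targets it → [j].
Rule 2 applies to /a/ (between /j/ and /l/: before a voiced consonant) → [aː].
/l/ — not in any rule's target class → [l].
/a/ meets the environment for rule 2 (before a voiced consonant) → [aː].
/j/ (between /a/ and /v/): no rule targets it → [j].
/v/ stays [v].
/a/ (word-final) is in the target of rule 2 but the environment (before a voiced consonant) is not met → [a].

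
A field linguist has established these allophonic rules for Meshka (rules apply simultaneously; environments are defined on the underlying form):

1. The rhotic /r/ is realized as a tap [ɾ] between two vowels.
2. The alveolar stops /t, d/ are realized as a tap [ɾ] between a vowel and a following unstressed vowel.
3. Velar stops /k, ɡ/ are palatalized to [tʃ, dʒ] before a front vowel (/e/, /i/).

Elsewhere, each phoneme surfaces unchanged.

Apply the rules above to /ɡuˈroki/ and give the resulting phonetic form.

[ɡuˈɾotʃi]

/ɡ/ (word-initial) fails the environment for rule 3, so it stays [ɡ].
/u/ stays [u].
Rule 1 applies to /r/ (between /u/ and /o/: between two vowels) → [ɾ].
/o/ stays [o].
/k/ (between /o/ and /i/) occurs before a front vowel → [tʃ] by rule 3.
/i/ stays [i].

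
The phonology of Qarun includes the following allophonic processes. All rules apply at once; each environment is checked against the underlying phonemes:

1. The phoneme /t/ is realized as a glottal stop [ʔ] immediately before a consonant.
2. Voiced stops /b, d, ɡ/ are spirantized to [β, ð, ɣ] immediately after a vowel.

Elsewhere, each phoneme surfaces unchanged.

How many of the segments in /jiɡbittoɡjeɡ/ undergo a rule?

Segments that undergo a rule: /ɡ/ → [ɣ] (rule 2); /t/ → [ʔ] (rule 1); /ɡ/ → [ɣ] (rule 2); /ɡ/ → [ɣ] (rule 2).
All other segments surface unchanged.

4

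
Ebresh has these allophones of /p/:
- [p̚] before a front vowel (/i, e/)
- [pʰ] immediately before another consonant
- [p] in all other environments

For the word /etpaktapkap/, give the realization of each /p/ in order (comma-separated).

[p], [pʰ], [p]

Occurrence 1 (position 3): no conditioning environment matches → elsewhere allophone [p].
Occurrence 2 (position 8): immediately before another consonant → [pʰ].
Occurrence 3 (position 11): no conditioning environment matches → elsewhere allophone [p].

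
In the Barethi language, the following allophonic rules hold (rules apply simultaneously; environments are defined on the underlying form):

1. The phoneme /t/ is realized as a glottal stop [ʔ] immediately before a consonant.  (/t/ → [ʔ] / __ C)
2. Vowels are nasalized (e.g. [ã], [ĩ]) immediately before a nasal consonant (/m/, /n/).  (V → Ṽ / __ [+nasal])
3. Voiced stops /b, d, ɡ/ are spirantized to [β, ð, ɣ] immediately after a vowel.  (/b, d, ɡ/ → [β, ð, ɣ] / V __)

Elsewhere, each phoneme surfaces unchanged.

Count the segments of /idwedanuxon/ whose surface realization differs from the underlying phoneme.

Segments that undergo a rule: /d/ → [ð] (rule 3); /d/ → [ð] (rule 3); /a/ → [ã] (rule 2); /o/ → [õ] (rule 2).
All other segments surface unchanged.

4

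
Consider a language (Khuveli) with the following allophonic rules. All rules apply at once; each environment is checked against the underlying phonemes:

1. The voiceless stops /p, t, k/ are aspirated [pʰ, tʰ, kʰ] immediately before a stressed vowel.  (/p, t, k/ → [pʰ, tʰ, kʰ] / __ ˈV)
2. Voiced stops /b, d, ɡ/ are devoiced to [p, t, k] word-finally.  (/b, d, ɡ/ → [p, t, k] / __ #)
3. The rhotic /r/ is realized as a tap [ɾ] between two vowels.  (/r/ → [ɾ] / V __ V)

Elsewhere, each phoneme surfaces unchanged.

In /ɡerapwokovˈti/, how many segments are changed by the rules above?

2

Segments that undergo a rule: /r/ → [ɾ] (rule 3); /t/ → [tʰ] (rule 1).
All other segments surface unchanged.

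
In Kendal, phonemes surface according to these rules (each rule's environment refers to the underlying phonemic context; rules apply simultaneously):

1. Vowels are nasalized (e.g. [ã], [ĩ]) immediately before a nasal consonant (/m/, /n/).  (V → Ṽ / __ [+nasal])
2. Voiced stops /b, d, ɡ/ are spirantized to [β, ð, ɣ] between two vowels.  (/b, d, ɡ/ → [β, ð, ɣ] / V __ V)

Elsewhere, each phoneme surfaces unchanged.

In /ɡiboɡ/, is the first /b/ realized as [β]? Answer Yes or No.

Rule 2 applies to /b/ (between /i/ and /o/: between two vowels) → [β].
The actual realization is [β], which matches [β].

Yes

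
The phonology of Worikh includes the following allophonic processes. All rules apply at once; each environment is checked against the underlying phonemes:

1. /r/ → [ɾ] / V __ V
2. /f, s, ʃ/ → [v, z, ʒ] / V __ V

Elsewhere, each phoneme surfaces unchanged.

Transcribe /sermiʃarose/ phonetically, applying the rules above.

[sermiʒaɾoze]

/s/ (word-initial) fails the environment for rule 2, so it stays [s].
/e/ (between /s/ and /r/) is unaffected → [e].
/r/ (between /e/ and /m/) is in the target of rule 1 but the environment (between two vowels) is not met → [r].
/m/ (between /r/ and /i/) is unaffected → [m].
/i/ stays [i].
/ʃ/ meets the environment for rule 2 (between two vowels) → [ʒ].
/a/ stays [a].
/r/ — between /a/ and /o/, between two vowels — surfaces as [ɾ] (rule 1).
/o/ stays [o].
/s/ (between /o/ and /e/): between two vowels, so rule 2 applies → [z].
/e/ (word-final) is unaffected → [e].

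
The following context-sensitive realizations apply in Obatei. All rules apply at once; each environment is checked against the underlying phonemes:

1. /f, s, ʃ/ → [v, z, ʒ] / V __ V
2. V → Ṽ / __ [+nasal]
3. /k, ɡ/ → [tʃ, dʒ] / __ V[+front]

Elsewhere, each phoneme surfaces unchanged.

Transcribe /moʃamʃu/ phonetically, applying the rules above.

[moʒãmʃu]

/m/ (word-initial): no rule targets it → [m].
/o/ (between /m/ and /ʃ/) fails the environment for rule 2, so it stays [o].
/ʃ/ (between /o/ and /a/): between two vowels, so rule 1 applies → [ʒ].
/a/ (between /ʃ/ and /m/) occurs before a nasal consonant → [ã] by rule 2.
/m/ — not in any rule's target class → [m].
/ʃ/ (between /m/ and /u/): rule 1 targets it, but not between two vowels → unchanged [ʃ].
/u/ (word-final): rule 2 targets it, but not before a nasal consonant → unchanged [u].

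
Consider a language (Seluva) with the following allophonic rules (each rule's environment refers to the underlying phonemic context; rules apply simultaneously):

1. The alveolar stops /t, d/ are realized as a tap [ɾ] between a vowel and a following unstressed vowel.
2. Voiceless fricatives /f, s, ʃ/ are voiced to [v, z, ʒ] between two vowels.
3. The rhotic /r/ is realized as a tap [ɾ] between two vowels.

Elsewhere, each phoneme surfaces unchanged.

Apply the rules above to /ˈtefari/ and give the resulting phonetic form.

[ˈtevaɾi]

/t/ — word-initial; rule 1 does not apply here → [t].
/e/ stays [e].
/f/ (between /e/ and /a/): between two vowels, so rule 2 applies → [v].
/a/ stays [a].
/r/ meets the environment for rule 3 (between two vowels) → [ɾ].
/i/ (word-final) is unaffected → [i].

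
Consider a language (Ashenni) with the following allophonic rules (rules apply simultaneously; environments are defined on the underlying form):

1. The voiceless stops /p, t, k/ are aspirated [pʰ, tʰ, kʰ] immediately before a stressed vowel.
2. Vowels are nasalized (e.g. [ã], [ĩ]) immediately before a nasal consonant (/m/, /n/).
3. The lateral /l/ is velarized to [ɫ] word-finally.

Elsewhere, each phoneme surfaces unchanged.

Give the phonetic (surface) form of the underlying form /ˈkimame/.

[ˈkʰĩmãme]

/k/ meets the environment for rule 1 (immediately before a stressed vowel) → [kʰ].
/i/ meets the environment for rule 2 (before a nasal consonant) → [ĩ].
/m/ (between /i/ and /a/): no rule targets it → [m].
Rule 2 applies to /a/ (between /m/ and /m/: before a nasal consonant) → [ã].
/m/ (between /a/ and /e/): no rule targets it → [m].
/e/ (word-final) is in the target of rule 2 but the environment (before a nasal consonant) is not met → [e].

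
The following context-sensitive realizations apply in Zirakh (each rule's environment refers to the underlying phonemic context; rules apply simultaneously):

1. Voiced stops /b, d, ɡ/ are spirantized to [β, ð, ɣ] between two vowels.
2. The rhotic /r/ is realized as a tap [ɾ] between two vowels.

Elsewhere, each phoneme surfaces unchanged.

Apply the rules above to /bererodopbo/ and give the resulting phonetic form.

[beɾeɾoðopbo]

/b/ — word-initial; rule 1 does not apply here → [b].
/r/ (between /e/ and /e/): between two vowels, so rule 2 applies → [ɾ].
/r/ (between /e/ and /o/) occurs between two vowels → [ɾ] by rule 2.
/d/ — between /o/ and /o/, between two vowels — surfaces as [ð] (rule 1).
/b/ (between /p/ and /o/) fails the environment for rule 1, so it stays [b].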